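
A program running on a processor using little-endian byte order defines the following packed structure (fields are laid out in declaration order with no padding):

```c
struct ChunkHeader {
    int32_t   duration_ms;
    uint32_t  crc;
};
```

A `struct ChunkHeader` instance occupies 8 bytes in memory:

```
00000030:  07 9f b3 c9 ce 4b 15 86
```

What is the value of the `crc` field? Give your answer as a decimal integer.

`crc` follows `duration_ms` (4 bytes), so it starts at byte offset 4 and occupies 4 bytes.
Bytes at offsets 4..7: CE 4B 15 86.
Little-endian stores the least-significant byte at the lowest address.
Reassemble most-significant byte first: 86 15 4B CE → 0x86154BCE.
0x86154BCE = 2249542606.

2249542606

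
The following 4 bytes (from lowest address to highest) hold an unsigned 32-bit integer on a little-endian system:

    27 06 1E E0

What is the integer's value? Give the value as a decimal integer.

In little-endian order the low byte comes first in memory.
Reassemble most-significant byte first: E0 1E 06 27 → 0xE01E0627.
0xE01E0627 = 3760064039.

3760064039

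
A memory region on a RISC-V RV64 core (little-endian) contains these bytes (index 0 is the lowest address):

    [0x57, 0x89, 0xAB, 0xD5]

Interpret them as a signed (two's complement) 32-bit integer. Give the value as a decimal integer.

Little-endian: lowest address holds the least-significant byte.
Reassemble most-significant byte first: D5 AB 89 57 → 0xD5AB8957.
Top bit is set, so as a signed 32-bit value this is 0xD5AB8957 − 2^32 = -710178473.

-710178473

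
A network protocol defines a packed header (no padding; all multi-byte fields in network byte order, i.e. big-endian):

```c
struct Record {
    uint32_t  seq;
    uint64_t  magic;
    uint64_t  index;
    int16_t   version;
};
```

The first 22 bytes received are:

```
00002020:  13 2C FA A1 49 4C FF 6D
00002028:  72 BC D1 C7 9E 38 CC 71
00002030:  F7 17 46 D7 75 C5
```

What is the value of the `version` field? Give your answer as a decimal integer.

30149

`version` follows `seq` (4 B), `magic` (8 B), `index` (8 B), so it starts at offset 4 + 8 + 8 = 20 and occupies 2 bytes.
Bytes at offsets 20..21: 75 C5.
In big-endian order the high byte comes first in memory.
The bytes are already most-significant first: 0x75C5.
0x75C5 = 30149.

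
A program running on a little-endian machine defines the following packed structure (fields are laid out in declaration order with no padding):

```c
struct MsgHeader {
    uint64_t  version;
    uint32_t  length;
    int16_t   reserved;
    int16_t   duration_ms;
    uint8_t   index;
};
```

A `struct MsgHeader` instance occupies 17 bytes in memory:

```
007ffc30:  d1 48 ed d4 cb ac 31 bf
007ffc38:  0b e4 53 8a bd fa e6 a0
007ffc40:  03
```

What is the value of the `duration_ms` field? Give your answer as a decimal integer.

-24346

`duration_ms` follows `version` (8 B), `length` (4 B), `reserved` (2 B), so it starts at offset 8 + 4 + 2 = 14 and occupies 2 bytes.
Bytes at offsets 14..15: E6 A0.
Little-endian: lowest address holds the least-significant byte.
Reassemble most-significant byte first: A0 E6 → 0xA0E6.
Top bit is set, so as a signed 16-bit value this is 0xA0E6 − 2^16 = -24346.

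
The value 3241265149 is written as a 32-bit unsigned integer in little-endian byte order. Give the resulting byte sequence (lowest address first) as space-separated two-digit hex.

FD C7 31 C1

3241265149 in hexadecimal, padded to 32 bits, is 0xC131C7FD.
Split into bytes (most-significant first): C1 31 C7 FD.
In little-endian order the low byte comes first in memory.
So at ascending addresses the bytes are FD C7 31 C1.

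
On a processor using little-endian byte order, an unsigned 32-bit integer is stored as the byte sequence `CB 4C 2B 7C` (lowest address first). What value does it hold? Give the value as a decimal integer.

2083212491

In little-endian order the low byte comes first in memory.
Reassemble most-significant byte first: 7C 2B 4C CB → 0x7C2B4CCB.
0x7C2B4CCB = 2083212491.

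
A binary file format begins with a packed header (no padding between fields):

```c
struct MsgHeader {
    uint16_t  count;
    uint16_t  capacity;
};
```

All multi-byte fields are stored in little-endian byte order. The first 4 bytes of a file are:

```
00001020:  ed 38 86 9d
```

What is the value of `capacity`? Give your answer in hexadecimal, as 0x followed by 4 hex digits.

`capacity` follows `count` (2 bytes), so it starts at byte offset 2 and occupies 2 bytes.
Bytes at offsets 2..3: 86 9D.
Little-endian: lowest address holds the least-significant byte.
Reassemble most-significant byte first: 9D 86 → 0x9D86.

0x9D86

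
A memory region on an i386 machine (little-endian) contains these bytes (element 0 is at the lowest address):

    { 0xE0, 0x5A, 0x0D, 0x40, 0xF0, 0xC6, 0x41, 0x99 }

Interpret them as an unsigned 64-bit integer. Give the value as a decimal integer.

11043326496458234592

Little-endian: lowest address holds the least-significant byte.
Reassemble most-significant byte first: 99 41 C6 F0 40 0D 5A E0 → 0x9941C6F0400D5AE0.
0x9941C6F0400D5AE0 = 11043326496458234592.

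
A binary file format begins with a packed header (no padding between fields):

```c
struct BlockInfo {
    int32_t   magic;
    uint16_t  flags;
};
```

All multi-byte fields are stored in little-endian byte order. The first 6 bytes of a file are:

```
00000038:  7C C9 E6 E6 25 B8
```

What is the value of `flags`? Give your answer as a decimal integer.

47141

`flags` follows `magic` (4 bytes), so it starts at byte offset 4 and occupies 2 bytes.
Bytes at offsets 4..5: 25 B8.
In little-endian order the low byte comes first in memory.
Reassemble most-significant byte first: B8 25 → 0xB825.
0xB825 = 47141.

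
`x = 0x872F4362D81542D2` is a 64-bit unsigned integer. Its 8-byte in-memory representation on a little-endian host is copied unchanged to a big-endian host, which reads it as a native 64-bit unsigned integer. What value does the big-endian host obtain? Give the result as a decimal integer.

Stored little-endian, the bytes at ascending addresses are D2 42 15 D8 62 43 2F 87.
Read back as big-endian, the last byte is least significant, giving 0xD24215D862432F87.
0xD24215D862432F87 = 15150696115533459335.

15150696115533459335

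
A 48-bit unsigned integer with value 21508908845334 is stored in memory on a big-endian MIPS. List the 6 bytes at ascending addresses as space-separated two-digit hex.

13 8F EE DF 09 16

21508908845334 in hexadecimal, padded to 48 bits, is 0x138FEEDF0916.
Split into bytes (most-significant first): 13 8F EE DF 09 16.
Big-endian stores the most-significant byte at the lowest address.
So the memory order matches the most-significant-first order: 13 8F EE DF 09 16.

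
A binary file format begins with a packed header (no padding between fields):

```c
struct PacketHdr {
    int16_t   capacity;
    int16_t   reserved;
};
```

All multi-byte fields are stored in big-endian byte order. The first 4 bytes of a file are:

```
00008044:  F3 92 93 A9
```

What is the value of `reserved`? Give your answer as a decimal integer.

-27735

`reserved` follows `capacity` (2 bytes), so it starts at byte offset 2 and occupies 2 bytes.
Bytes at offsets 2..3: 93 A9.
In big-endian order the high byte comes first in memory.
The bytes are already most-significant first: 0x93A9.
Top bit is set, so as a signed 16-bit value this is 0x93A9 − 2^16 = -27735.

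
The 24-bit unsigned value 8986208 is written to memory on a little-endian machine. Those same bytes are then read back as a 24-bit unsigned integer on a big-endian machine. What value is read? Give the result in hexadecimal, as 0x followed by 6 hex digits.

0x601E89

8986208 in 24-bit hexadecimal is 0x891E60.
Stored little-endian, the bytes at ascending addresses are 60 1E 89.
Read back as big-endian, the last byte is least significant, giving 0x601E89.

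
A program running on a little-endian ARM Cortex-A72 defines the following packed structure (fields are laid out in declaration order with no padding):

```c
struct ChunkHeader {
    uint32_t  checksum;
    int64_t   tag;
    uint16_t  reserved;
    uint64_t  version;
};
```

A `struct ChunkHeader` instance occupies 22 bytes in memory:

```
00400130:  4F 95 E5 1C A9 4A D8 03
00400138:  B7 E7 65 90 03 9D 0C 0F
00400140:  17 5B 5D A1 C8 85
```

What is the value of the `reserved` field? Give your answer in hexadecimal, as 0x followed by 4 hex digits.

`reserved` follows `checksum` (4 B), `tag` (8 B), so it starts at offset 4 + 8 = 12 and occupies 2 bytes.
Bytes at offsets 12..13: 03 9D.
In little-endian order the low byte comes first in memory.
Reassemble most-significant byte first: 9D 03 → 0x9D03.

0x9D03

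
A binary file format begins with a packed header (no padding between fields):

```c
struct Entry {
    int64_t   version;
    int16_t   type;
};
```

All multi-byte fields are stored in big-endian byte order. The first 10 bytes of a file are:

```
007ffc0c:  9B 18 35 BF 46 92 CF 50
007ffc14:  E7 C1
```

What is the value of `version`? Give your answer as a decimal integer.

`version` is the first field, at byte offset 0, occupying 8 bytes.
Bytes at offsets 0..7: 9B 18 35 BF 46 92 CF 50.
In big-endian order the high byte comes first in memory.
The bytes are already most-significant first: 0x9B1835BF4692CF50.
Top bit is set, so as a signed 64-bit value this is 0x9B1835BF4692CF50 − 2^64 = -7271002502750613680.

-7271002502750613680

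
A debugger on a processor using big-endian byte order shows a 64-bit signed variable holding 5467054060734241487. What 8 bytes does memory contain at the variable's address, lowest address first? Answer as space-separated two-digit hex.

4B DE E0 B3 D9 EB DA CF

5467054060734241487 in hexadecimal, padded to 64 bits, is 0x4BDEE0B3D9EBDACF.
Split into bytes (most-significant first): 4B DE E0 B3 D9 EB DA CF.
Big-endian stores the most-significant byte at the lowest address.
So the memory order matches the most-significant-first order: 4B DE E0 B3 D9 EB DA CF.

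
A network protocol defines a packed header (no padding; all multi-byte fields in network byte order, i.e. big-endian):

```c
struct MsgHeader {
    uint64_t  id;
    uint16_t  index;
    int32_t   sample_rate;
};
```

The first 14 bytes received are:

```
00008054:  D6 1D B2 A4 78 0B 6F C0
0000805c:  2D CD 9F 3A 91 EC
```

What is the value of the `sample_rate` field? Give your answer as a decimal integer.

-1623551508

`sample_rate` follows `id` (8 B), `index` (2 B), so it starts at offset 8 + 2 = 10 and occupies 4 bytes.
Bytes at offsets 10..13: 9F 3A 91 EC.
In big-endian order the high byte comes first in memory.
The bytes are already most-significant first: 0x9F3A91EC.
Top bit is set, so as a signed 32-bit value this is 0x9F3A91EC − 2^32 = -1623551508.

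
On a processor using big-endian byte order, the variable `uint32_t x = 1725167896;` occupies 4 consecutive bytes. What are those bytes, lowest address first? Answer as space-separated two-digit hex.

66 D3 F9 18

1725167896 in hexadecimal, padded to 32 bits, is 0x66D3F918.
Split into bytes (most-significant first): 66 D3 F9 18.
In big-endian order the high byte comes first in memory.
So the memory order matches the most-significant-first order: 66 D3 F9 18.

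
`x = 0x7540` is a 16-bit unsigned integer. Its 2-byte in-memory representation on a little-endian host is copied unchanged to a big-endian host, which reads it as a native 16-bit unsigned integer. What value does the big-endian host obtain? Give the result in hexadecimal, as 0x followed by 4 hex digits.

Stored little-endian, the bytes at ascending addresses are 40 75.
Read back as big-endian, the last byte is least significant, giving 0x4075.

0x4075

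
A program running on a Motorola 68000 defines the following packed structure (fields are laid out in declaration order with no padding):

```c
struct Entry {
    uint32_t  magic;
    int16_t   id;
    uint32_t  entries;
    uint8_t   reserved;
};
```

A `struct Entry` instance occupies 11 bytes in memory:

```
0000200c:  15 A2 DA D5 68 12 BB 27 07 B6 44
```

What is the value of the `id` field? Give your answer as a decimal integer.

26642

`id` follows `magic` (4 bytes), so it starts at byte offset 4 and occupies 2 bytes.
Bytes at offsets 4..5: 68 12.
Big-endian: lowest address holds the most-significant byte.
The bytes are already most-significant first: 0x6812.
0x6812 = 26642.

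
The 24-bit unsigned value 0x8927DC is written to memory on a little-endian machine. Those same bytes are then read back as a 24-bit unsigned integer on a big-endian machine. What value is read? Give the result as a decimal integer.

Stored little-endian, the bytes at ascending addresses are DC 27 89.
Read back as big-endian, the last byte is least significant, giving 0xDC2789.
0xDC2789 = 14428041.

14428041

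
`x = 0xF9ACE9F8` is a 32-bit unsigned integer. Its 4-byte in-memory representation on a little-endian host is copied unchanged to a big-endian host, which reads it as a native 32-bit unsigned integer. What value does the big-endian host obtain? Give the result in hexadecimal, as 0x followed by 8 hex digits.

0xF8E9ACF9

Stored little-endian, the bytes at ascending addresses are F8 E9 AC F9.
Read back as big-endian, the last byte is least significant, giving 0xF8E9ACF9.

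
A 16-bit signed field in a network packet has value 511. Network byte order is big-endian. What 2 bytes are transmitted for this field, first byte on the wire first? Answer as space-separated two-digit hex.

01 FF

511 in hexadecimal, padded to 16 bits, is 0x01FF.
Split into bytes (most-significant first): 01 FF.
Big-endian: lowest address holds the most-significant byte.
So the memory order matches the most-significant-first order: 01 FF.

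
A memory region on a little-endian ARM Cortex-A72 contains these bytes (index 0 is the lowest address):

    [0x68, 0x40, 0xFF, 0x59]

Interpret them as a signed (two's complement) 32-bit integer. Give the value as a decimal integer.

Little-endian stores the least-significant byte at the lowest address.
Reassemble most-significant byte first: 59 FF 40 68 → 0x59FF4068.
0x59FF4068 = 1509900392.

1509900392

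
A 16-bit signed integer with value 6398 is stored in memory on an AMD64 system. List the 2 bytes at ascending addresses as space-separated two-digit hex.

6398 in hexadecimal, padded to 16 bits, is 0x18FE.
Split into bytes (most-significant first): 18 FE.
Little-endian stores the least-significant byte at the lowest address.
So at ascending addresses the bytes are FE 18.

FE 18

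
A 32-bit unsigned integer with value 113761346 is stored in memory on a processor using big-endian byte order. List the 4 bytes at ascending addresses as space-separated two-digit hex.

06 C7 DC 42

113761346 in hexadecimal, padded to 32 bits, is 0x06C7DC42.
Split into bytes (most-significant first): 06 C7 DC 42.
Big-endian: lowest address holds the most-significant byte.
So the memory order matches the most-significant-first order: 06 C7 DC 42.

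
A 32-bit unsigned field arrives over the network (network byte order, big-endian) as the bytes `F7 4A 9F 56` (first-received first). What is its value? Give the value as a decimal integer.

Big-endian: lowest address holds the most-significant byte.
The bytes are already most-significant first: 0xF74A9F56.
0xF74A9F56 = 4148862806.

4148862806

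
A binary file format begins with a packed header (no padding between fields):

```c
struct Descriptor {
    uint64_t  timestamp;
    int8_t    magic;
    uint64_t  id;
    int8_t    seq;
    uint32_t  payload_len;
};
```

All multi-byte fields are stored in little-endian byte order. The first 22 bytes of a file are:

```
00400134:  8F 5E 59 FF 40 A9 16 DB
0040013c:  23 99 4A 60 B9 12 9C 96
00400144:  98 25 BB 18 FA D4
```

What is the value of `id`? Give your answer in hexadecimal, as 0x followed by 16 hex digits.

`id` follows `timestamp` (8 B), `magic` (1 B), so it starts at offset 8 + 1 = 9 and occupies 8 bytes.
Bytes at offsets 9..16: 99 4A 60 B9 12 9C 96 98.
Little-endian: lowest address holds the least-significant byte.
Reassemble most-significant byte first: 98 96 9C 12 B9 60 4A 99 → 0x98969C12B9604A99.

0x98969C12B9604A99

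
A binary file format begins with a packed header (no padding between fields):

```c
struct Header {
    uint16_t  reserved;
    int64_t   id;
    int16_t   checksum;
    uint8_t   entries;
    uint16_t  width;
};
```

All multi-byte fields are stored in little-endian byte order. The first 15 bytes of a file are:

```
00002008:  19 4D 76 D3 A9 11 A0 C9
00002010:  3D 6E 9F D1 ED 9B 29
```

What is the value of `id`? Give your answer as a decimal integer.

`id` follows `reserved` (2 bytes), so it starts at byte offset 2 and occupies 8 bytes.
Bytes at offsets 2..9: 76 D3 A9 11 A0 C9 3D 6E.
In little-endian order the low byte comes first in memory.
Reassemble most-significant byte first: 6E 3D C9 A0 11 A9 D3 76 → 0x6E3DC9A011A9D376.
0x6E3DC9A011A9D376 = 7943727007079715702.

7943727007079715702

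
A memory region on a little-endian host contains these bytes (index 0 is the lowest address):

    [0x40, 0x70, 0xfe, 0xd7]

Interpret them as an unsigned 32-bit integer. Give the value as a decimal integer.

Little-endian: lowest address holds the least-significant byte.
Reassemble most-significant byte first: D7 FE 70 40 → 0xD7FE7040.
0xD7FE7040 = 3623776320.

3623776320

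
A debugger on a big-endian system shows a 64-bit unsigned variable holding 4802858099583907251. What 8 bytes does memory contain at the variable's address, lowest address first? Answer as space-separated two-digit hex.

42 A7 2D FE B4 4E 75 B3

4802858099583907251 in hexadecimal, padded to 64 bits, is 0x42A72DFEB44E75B3.
Split into bytes (most-significant first): 42 A7 2D FE B4 4E 75 B3.
In big-endian order the high byte comes first in memory.
So the memory order matches the most-significant-first order: 42 A7 2D FE B4 4E 75 B3.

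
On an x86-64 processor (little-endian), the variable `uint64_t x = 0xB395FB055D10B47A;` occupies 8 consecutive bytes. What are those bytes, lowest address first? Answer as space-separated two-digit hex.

Split into bytes (most-significant first): B3 95 FB 05 5D 10 B4 7A.
Little-endian: lowest address holds the least-significant byte.
So at ascending addresses the bytes are 7A B4 10 5D 05 FB 95 B3.

7A B4 10 5D 05 FB 95 B3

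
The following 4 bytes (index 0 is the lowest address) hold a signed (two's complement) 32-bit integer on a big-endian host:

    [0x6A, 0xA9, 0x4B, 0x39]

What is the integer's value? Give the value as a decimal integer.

1789479737

In big-endian order the high byte comes first in memory.
The bytes are already most-significant first: 0x6AA94B39.
0x6AA94B39 = 1789479737.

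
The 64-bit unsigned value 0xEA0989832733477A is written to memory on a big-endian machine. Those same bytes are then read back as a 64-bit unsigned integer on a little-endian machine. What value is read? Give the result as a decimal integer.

Stored big-endian, the bytes at ascending addresses are EA 09 89 83 27 33 47 7A.
Read back as little-endian, the first byte is least significant, giving 0x7A473327838909EA.
0x7A473327838909EA = 8811067440777202154.

8811067440777202154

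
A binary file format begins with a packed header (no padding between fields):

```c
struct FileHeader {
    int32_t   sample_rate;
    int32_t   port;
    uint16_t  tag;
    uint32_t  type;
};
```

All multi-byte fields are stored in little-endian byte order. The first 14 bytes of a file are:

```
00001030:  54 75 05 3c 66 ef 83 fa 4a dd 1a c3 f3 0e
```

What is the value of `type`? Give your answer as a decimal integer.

250856218

`type` follows `sample_rate` (4 B), `port` (4 B), `tag` (2 B), so it starts at offset 4 + 4 + 2 = 10 and occupies 4 bytes.
Bytes at offsets 10..13: 1A C3 F3 0E.
Little-endian: lowest address holds the least-significant byte.
Reassemble most-significant byte first: 0E F3 C3 1A → 0x0EF3C31A.
0x0EF3C31A = 250856218.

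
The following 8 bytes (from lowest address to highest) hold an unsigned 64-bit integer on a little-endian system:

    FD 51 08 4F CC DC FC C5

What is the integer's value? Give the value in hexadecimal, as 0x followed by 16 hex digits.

0xC5FCDCCC4F0851FD

Little-endian: lowest address holds the least-significant byte.
Reassemble most-significant byte first: C5 FC DC CC 4F 08 51 FD → 0xC5FCDCCC4F0851FD.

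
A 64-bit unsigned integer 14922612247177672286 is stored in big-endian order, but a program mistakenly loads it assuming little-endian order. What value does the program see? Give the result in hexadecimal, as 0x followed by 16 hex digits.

14922612247177672286 in 64-bit hexadecimal is 0xCF17C4C681EB365E.
Stored big-endian, the bytes at ascending addresses are CF 17 C4 C6 81 EB 36 5E.
Read back as little-endian, the first byte is least significant, giving 0x5E36EB81C6C417CF.

0x5E36EB81C6C417CF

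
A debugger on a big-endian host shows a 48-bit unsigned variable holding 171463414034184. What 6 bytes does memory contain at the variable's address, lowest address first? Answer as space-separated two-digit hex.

171463414034184 in hexadecimal, padded to 48 bits, is 0x9BF1EFE2AF08.
Split into bytes (most-significant first): 9B F1 EF E2 AF 08.
Big-endian: lowest address holds the most-significant byte.
So the memory order matches the most-significant-first order: 9B F1 EF E2 AF 08.

9B F1 EF E2 AF 08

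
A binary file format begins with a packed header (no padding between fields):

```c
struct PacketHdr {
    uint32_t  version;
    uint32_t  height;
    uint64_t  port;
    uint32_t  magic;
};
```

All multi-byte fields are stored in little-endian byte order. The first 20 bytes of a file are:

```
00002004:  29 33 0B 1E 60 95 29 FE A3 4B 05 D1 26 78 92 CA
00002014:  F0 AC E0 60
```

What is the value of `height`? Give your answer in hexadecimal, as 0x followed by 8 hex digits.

0xFE299560

`height` follows `version` (4 bytes), so it starts at byte offset 4 and occupies 4 bytes.
Bytes at offsets 4..7: 60 95 29 FE.
Little-endian stores the least-significant byte at the lowest address.
Reassemble most-significant byte first: FE 29 95 60 → 0xFE299560.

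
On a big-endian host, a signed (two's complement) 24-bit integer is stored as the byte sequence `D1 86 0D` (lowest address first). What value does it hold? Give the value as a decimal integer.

-3045875

In big-endian order the high byte comes first in memory.
The bytes are already most-significant first: 0xD1860D.
Top bit is set, so as a signed 24-bit value this is 0xD1860D − 2^24 = -3045875.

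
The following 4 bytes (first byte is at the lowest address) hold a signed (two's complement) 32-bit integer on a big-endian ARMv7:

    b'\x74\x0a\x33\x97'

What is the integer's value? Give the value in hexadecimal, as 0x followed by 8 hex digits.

0x740A3397

In big-endian order the high byte comes first in memory.
The bytes are already most-significant first: 0x740A3397.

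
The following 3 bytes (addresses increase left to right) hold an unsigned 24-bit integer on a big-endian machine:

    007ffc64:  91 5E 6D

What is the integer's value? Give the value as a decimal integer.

Big-endian stores the most-significant byte at the lowest address.
The bytes are already most-significant first: 0x915E6D.
0x915E6D = 9526893.

9526893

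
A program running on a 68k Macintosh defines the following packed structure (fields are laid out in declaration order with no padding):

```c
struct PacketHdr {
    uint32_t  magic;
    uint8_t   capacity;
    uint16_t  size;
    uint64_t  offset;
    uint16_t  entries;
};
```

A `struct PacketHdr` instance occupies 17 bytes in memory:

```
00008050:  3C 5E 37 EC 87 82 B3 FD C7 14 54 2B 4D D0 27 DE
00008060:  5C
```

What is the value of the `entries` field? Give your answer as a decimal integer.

56924

`entries` follows `magic` (4 B), `capacity` (1 B), `size` (2 B), `offset` (8 B), so it starts at offset 4 + 1 + 2 + 8 = 15 and occupies 2 bytes.
Bytes at offsets 15..16: DE 5C.
Big-endian: lowest address holds the most-significant byte.
The bytes are already most-significant first: 0xDE5C.
0xDE5C = 56924.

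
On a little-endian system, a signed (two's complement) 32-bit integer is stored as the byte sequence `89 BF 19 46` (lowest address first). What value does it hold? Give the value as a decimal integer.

In little-endian order the low byte comes first in memory.
Reassemble most-significant byte first: 46 19 BF 89 → 0x4619BF89.
0x4619BF89 = 1176092553.

1176092553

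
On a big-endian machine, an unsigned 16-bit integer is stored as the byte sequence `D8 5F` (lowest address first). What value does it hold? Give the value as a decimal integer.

Big-endian: lowest address holds the most-significant byte.
The bytes are already most-significant first: 0xD85F.
0xD85F = 55391.

55391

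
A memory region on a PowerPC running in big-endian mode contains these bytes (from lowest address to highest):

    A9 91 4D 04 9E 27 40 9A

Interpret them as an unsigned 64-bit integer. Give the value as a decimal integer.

12218631946261446810

Big-endian stores the most-significant byte at the lowest address.
The bytes are already most-significant first: 0xA9914D049E27409A.
0xA9914D049E27409A = 12218631946261446810.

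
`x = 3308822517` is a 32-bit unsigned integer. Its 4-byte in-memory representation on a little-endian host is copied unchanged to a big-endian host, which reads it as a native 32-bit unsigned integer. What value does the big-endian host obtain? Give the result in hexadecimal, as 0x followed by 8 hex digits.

0xF59F38C5

3308822517 in 32-bit hexadecimal is 0xC5389FF5.
Stored little-endian, the bytes at ascending addresses are F5 9F 38 C5.
Read back as big-endian, the last byte is least significant, giving 0xF59F38C5.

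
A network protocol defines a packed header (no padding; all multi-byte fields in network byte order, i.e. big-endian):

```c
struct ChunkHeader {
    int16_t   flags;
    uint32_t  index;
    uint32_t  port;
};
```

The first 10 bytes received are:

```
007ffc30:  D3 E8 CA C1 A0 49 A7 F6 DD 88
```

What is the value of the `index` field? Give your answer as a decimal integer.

`index` follows `flags` (2 bytes), so it starts at byte offset 2 and occupies 4 bytes.
Bytes at offsets 2..5: CA C1 A0 49.
In big-endian order the high byte comes first in memory.
The bytes are already most-significant first: 0xCAC1A049.
0xCAC1A049 = 3401687113.

3401687113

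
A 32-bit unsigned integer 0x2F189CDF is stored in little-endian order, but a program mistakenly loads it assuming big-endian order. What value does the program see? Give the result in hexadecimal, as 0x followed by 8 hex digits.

Stored little-endian, the bytes at ascending addresses are DF 9C 18 2F.
Read back as big-endian, the last byte is least significant, giving 0xDF9C182F.

0xDF9C182F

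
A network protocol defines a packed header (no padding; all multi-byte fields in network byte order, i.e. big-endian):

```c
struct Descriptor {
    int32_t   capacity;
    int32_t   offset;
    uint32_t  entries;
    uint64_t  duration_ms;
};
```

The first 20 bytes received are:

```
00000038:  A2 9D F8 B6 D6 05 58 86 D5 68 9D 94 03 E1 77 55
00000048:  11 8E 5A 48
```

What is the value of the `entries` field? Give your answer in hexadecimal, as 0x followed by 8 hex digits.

`entries` follows `capacity` (4 B), `offset` (4 B), so it starts at offset 4 + 4 = 8 and occupies 4 bytes.
Bytes at offsets 8..11: D5 68 9D 94.
In big-endian order the high byte comes first in memory.
The bytes are already most-significant first: 0xD5689D94.

0xD5689D94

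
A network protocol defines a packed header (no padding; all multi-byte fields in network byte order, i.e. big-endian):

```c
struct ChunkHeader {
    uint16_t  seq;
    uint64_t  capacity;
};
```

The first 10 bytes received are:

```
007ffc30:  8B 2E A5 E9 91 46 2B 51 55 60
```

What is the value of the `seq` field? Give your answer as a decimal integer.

`seq` is the first field, at byte offset 0, occupying 2 bytes.
Bytes at offsets 0..1: 8B 2E.
Big-endian: lowest address holds the most-significant byte.
The bytes are already most-significant first: 0x8B2E.
0x8B2E = 35630.

35630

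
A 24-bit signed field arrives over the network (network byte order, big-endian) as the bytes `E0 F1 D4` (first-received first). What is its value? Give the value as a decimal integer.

-2035244

Big-endian: lowest address holds the most-significant byte.
The bytes are already most-significant first: 0xE0F1D4.
Top bit is set, so as a signed 24-bit value this is 0xE0F1D4 − 2^24 = -2035244.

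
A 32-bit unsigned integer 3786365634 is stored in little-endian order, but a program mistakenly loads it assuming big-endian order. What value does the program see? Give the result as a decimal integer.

3786365634 in 32-bit hexadecimal is 0xE1AF5AC2.
Stored little-endian, the bytes at ascending addresses are C2 5A AF E1.
Read back as big-endian, the last byte is least significant, giving 0xC25AAFE1.
0xC25AAFE1 = 3260723169.

3260723169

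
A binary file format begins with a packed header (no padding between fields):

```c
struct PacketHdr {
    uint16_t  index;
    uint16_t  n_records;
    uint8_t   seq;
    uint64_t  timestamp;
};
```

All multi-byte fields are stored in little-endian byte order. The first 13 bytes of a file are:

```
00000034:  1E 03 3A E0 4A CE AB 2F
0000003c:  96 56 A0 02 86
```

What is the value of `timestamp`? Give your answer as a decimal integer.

`timestamp` follows `index` (2 B), `n_records` (2 B), `seq` (1 B), so it starts at offset 2 + 2 + 1 = 5 and occupies 8 bytes.
Bytes at offsets 5..12: CE AB 2F 96 56 A0 02 86.
Little-endian stores the least-significant byte at the lowest address.
Reassemble most-significant byte first: 86 02 A0 56 96 2F AB CE → 0x8602A056962FABCE.
0x8602A056962FABCE = 9656456844783102926.

9656456844783102926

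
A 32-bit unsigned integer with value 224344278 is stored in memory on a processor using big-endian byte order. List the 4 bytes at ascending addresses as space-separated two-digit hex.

0D 5F 38 D6

224344278 in hexadecimal, padded to 32 bits, is 0x0D5F38D6.
Split into bytes (most-significant first): 0D 5F 38 D6.
In big-endian order the high byte comes first in memory.
So the memory order matches the most-significant-first order: 0D 5F 38 D6.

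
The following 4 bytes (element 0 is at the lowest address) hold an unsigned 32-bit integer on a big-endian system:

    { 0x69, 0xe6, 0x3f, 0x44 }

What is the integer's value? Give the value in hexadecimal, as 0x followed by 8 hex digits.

Big-endian: lowest address holds the most-significant byte.
The bytes are already most-significant first: 0x69E63F44.

0x69E63F44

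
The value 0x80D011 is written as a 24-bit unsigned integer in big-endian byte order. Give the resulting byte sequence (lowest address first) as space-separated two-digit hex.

Split into bytes (most-significant first): 80 D0 11.
In big-endian order the high byte comes first in memory.
So the memory order matches the most-significant-first order: 80 D0 11.

80 D0 11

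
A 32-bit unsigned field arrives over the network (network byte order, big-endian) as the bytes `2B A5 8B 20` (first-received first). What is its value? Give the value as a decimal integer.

Big-endian stores the most-significant byte at the lowest address.
The bytes are already most-significant first: 0x2BA58B20.
0x2BA58B20 = 732269344.

732269344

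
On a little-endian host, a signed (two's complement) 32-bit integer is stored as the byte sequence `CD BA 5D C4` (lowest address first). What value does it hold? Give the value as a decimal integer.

In little-endian order the low byte comes first in memory.
Reassemble most-significant byte first: C4 5D BA CD → 0xC45DBACD.
Top bit is set, so as a signed 32-bit value this is 0xC45DBACD − 2^32 = -1000490291.

-1000490291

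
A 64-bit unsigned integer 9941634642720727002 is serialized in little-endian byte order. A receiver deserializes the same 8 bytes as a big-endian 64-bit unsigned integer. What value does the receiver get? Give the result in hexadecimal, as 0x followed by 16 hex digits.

0xDA1F16D608C8F789

9941634642720727002 in 64-bit hexadecimal is 0x89F7C808D6161FDA.
Stored little-endian, the bytes at ascending addresses are DA 1F 16 D6 08 C8 F7 89.
Read back as big-endian, the last byte is least significant, giving 0xDA1F16D608C8F789.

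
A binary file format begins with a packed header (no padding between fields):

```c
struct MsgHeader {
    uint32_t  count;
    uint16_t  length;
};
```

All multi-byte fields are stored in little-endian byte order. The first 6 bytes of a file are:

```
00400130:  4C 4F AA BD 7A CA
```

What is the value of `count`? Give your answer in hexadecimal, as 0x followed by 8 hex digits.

`count` is the first field, at byte offset 0, occupying 4 bytes.
Bytes at offsets 0..3: 4C 4F AA BD.
Little-endian stores the least-significant byte at the lowest address.
Reassemble most-significant byte first: BD AA 4F 4C → 0xBDAA4F4C.

0xBDAA4F4C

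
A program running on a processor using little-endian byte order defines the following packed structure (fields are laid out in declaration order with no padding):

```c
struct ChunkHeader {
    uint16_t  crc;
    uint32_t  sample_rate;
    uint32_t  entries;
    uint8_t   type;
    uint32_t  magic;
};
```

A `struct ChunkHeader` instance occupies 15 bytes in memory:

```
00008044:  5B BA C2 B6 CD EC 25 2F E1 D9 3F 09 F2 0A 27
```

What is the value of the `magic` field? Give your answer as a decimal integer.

655028745

`magic` follows `crc` (2 B), `sample_rate` (4 B), `entries` (4 B), `type` (1 B), so it starts at offset 2 + 4 + 4 + 1 = 11 and occupies 4 bytes.
Bytes at offsets 11..14: 09 F2 0A 27.
In little-endian order the low byte comes first in memory.
Reassemble most-significant byte first: 27 0A F2 09 → 0x270AF209.
0x270AF209 = 655028745.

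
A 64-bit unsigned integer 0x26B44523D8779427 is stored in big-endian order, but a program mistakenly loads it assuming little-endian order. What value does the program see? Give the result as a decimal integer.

Stored big-endian, the bytes at ascending addresses are 26 B4 45 23 D8 77 94 27.
Read back as little-endian, the first byte is least significant, giving 0x279477D82345B426.
0x279477D82345B426 = 2852036234220778534.

2852036234220778534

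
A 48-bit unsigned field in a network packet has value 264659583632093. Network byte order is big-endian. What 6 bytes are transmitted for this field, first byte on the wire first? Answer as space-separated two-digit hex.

F0 B4 DC 78 02 DD

264659583632093 in hexadecimal, padded to 48 bits, is 0xF0B4DC7802DD.
Split into bytes (most-significant first): F0 B4 DC 78 02 DD.
In big-endian order the high byte comes first in memory.
So the memory order matches the most-significant-first order: F0 B4 DC 78 02 DD.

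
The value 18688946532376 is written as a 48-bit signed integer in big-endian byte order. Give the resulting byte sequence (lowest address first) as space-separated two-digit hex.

10 FF 5C 04 F0 18

18688946532376 in hexadecimal, padded to 48 bits, is 0x10FF5C04F018.
Split into bytes (most-significant first): 10 FF 5C 04 F0 18.
Big-endian: lowest address holds the most-significant byte.
So the memory order matches the most-significant-first order: 10 FF 5C 04 F0 18.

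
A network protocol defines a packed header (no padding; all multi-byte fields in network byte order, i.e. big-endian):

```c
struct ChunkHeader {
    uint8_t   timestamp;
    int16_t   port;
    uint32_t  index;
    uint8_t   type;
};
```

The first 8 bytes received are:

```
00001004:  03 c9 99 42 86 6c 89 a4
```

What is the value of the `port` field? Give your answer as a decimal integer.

-13927

`port` follows `timestamp` (1 byte), so it starts at byte offset 1 and occupies 2 bytes.
Bytes at offsets 1..2: C9 99.
Big-endian stores the most-significant byte at the lowest address.
The bytes are already most-significant first: 0xC999.
Top bit is set, so as a signed 16-bit value this is 0xC999 − 2^16 = -13927.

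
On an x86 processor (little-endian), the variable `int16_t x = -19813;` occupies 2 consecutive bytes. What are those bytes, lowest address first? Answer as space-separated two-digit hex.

9B B2

Two's complement of -19813 in 16 bits: 19813 = 0x4D65; invert → 0xB29A; add 1 → 0xB29B.
Split into bytes (most-significant first): B2 9B.
In little-endian order the low byte comes first in memory.
So at ascending addresses the bytes are 9B B2.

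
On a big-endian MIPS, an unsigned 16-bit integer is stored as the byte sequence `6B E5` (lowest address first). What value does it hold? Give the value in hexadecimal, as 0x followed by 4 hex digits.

Big-endian stores the most-significant byte at the lowest address.
The bytes are already most-significant first: 0x6BE5.

0x6BE5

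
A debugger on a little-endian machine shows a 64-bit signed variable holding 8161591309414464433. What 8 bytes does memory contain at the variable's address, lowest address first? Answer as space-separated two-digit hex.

8161591309414464433 in hexadecimal, padded to 64 bits, is 0x7143CC0DCF907BB1.
Split into bytes (most-significant first): 71 43 CC 0D CF 90 7B B1.
Little-endian: lowest address holds the least-significant byte.
So at ascending addresses the bytes are B1 7B 90 CF 0D CC 43 71.

B1 7B 90 CF 0D CC 43 71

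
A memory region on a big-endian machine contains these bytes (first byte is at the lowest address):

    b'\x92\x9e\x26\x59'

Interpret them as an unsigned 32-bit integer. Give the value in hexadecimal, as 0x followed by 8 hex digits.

Big-endian stores the most-significant byte at the lowest address.
The bytes are already most-significant first: 0x929E2659.

0x929E2659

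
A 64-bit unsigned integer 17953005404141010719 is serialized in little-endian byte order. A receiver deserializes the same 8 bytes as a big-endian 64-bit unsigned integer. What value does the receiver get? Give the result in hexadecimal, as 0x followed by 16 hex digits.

17953005404141010719 in 64-bit hexadecimal is 0xF925E34BC47E3F1F.
Stored little-endian, the bytes at ascending addresses are 1F 3F 7E C4 4B E3 25 F9.
Read back as big-endian, the last byte is least significant, giving 0x1F3F7EC44BE325F9.

0x1F3F7EC44BE325F9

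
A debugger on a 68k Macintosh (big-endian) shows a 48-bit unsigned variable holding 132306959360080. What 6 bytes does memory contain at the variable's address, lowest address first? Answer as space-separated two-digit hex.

78 55 1D 50 60 50

132306959360080 in hexadecimal, padded to 48 bits, is 0x78551D506050.
Split into bytes (most-significant first): 78 55 1D 50 60 50.
Big-endian stores the most-significant byte at the lowest address.
So the memory order matches the most-significant-first order: 78 55 1D 50 60 50.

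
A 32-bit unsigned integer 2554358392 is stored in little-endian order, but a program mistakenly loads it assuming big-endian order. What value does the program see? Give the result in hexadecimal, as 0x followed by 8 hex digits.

0x786A4098

2554358392 in 32-bit hexadecimal is 0x98406A78.
Stored little-endian, the bytes at ascending addresses are 78 6A 40 98.
Read back as big-endian, the last byte is least significant, giving 0x786A4098.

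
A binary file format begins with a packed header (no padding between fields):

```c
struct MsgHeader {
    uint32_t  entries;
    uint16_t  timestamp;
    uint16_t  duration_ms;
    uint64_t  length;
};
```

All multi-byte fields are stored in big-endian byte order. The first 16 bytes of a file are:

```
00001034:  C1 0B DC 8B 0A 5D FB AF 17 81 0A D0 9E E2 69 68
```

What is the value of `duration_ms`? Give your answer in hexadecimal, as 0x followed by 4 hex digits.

0xFBAF

`duration_ms` follows `entries` (4 B), `timestamp` (2 B), so it starts at offset 4 + 2 = 6 and occupies 2 bytes.
Bytes at offsets 6..7: FB AF.
In big-endian order the high byte comes first in memory.
The bytes are already most-significant first: 0xFBAF.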